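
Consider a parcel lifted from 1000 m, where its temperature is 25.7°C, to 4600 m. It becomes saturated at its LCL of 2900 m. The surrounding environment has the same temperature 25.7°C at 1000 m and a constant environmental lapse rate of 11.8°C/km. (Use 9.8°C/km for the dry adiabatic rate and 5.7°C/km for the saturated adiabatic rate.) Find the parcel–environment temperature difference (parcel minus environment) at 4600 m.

+14.17°C (parcel warmer than environment)

Parcel:
  From 1000 m to 2900 m (dry): cools by 9.8 × 1.9 = 18.62°C, giving 7.08°C.
  From 2900 m to 4600 m (saturated): cools by 5.7 × 1.7 = 9.69°C, giving -2.61°C.
Environment:
  From 1000 m to 4600 m (environment): cools by 11.8 × 3.6 = 42.48°C, giving -16.78°C.
T_parcel − T_env = -2.61 − (-16.78) = +14.17°C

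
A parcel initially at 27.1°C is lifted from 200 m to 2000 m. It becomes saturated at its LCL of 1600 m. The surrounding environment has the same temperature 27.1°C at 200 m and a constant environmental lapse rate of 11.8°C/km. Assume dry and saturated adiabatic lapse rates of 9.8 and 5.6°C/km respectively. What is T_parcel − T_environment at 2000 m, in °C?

Parcel:
  Dry to 1600 m: -9.8 × 1.4 km = -13.72°C, so T = 13.38°C.
  Saturated to 2000 m: -5.6 × 0.4 km = -2.24°C, so T = 11.14°C.
Environment:
  Environment to 2000 m: -11.8 × 1.8 km = -21.24°C, so T = 5.86°C.
T_parcel − T_env = 11.14 − 5.86 = +5.28°C

+5.28°C (parcel warmer than environment)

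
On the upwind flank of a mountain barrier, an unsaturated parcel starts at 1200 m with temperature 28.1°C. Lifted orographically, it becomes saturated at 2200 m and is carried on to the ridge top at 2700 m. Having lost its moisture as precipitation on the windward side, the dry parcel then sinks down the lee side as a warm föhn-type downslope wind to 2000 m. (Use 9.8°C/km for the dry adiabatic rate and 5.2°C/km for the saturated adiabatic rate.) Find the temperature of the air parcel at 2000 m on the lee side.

1200–2200 m, dry: Δz = 1 km ⇒ ΔT = -9.8°C; T = 18.3°C
2200–2700 m, saturated: Δz = 0.5 km ⇒ ΔT = -2.6°C; T = 15.7°C
2700–2000 m, dry descent: Δz = 0.7 km ⇒ ΔT = +6.86°C; T = 22.56°C

22.56°C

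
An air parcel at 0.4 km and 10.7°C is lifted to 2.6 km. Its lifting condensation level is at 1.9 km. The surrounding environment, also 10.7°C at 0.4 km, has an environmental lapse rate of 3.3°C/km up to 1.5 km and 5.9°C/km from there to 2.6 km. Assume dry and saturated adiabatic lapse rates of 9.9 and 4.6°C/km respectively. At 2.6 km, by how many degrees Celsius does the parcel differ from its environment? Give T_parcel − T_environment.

Parcel:
  400 → 1900 m (dry, 9.9°C/km): ΔT = -9.9 × 1.5 = -14.85°C → T = -4.15°C
  1900 → 2600 m (saturated, 4.6°C/km): ΔT = -4.6 × 0.7 = -3.22°C → T = -7.37°C
Environment:
  400 → 1500 m (environment, lower layer, 3.3°C/km): ΔT = -3.3 × 1.1 = -3.63°C → T = 7.07°C
  1500 → 2600 m (environment, upper layer, 5.9°C/km): ΔT = -5.9 × 1.1 = -6.49°C → T = 0.58°C
T_parcel − T_env = -7.37 − 0.58 = -7.95°C

-7.95°C (parcel cooler than environment)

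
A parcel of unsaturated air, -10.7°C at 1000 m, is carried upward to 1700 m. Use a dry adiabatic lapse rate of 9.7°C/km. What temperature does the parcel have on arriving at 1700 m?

1000 → 1700 m (dry adiabatic, 9.7°C/km): ΔT = -9.7 × 0.7 = -6.79°C → T = -17.49°C

-17.49°C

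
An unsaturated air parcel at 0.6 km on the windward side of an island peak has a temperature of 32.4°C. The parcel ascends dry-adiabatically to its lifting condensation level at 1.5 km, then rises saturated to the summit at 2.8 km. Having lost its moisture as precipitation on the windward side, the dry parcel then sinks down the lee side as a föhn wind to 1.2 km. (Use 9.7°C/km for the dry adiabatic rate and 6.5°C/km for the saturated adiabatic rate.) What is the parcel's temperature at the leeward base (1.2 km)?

30.74°C

Dry to 1500 m: -9.7 × 0.9 km = -8.73°C, so T = 23.67°C.
Saturated to 2800 m: -6.5 × 1.3 km = -8.45°C, so T = 15.22°C.
Dry descent to 1200 m: +9.7 × 1.6 km = +15.52°C, so T = 30.74°C.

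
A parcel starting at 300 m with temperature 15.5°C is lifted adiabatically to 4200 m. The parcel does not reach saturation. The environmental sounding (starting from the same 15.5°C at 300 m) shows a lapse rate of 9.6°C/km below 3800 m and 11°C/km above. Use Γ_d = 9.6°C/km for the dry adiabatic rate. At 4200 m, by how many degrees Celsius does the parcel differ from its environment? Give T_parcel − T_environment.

+0.56°C (parcel warmer than environment)

Parcel:
  300–4200 m, dry: Δz = 3.9 km ⇒ ΔT = -37.44°C; T = -21.94°C
Environment:
  300–3800 m, environment, lower layer: Δz = 3.5 km ⇒ ΔT = -33.6°C; T = -18.1°C
  3800–4200 m, environment, upper layer: Δz = 0.4 km ⇒ ΔT = -4.4°C; T = -22.5°C
T_parcel − T_env = -21.94 − (-22.5) = +0.56°C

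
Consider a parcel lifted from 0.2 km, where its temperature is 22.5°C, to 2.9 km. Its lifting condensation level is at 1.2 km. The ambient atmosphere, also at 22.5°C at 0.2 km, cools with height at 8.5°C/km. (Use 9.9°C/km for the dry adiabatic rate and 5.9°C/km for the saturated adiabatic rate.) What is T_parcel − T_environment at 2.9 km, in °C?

+3.02°C (parcel warmer than environment)

Parcel:
  Dry to 1200 m: -9.9 × 1 km = -9.9°C, so T = 12.6°C.
  Saturated to 2900 m: -5.9 × 1.7 km = -10.03°C, so T = 2.57°C.
Environment:
  Environment to 2900 m: -8.5 × 2.7 km = -22.95°C, so T = -0.45°C.
T_parcel − T_env = 2.57 − (-0.45) = +3.02°C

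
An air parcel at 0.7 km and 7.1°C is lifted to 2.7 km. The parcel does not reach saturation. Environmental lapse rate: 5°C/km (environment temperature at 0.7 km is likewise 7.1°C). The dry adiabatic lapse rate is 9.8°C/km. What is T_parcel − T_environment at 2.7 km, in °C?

Parcel:
  700–2700 m, dry: Δz = 2 km ⇒ ΔT = -19.6°C; T = -12.5°C
Environment:
  700–2700 m, environment: Δz = 2 km ⇒ ΔT = -10°C; T = -2.9°C
T_parcel − T_env = -12.5 − (-2.9) = -9.6°C

-9.6°C (parcel cooler than environment)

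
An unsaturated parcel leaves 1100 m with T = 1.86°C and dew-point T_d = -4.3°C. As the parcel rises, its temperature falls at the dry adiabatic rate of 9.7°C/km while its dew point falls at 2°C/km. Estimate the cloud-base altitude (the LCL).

1900 m

T and T_d converge at 9.7 − 2 = 7.7°C per km
Height above start = (1.86 − (-4.3)) / 7.7 = 0.8 km
LCL altitude = 1100 m + 800 m = 1900 m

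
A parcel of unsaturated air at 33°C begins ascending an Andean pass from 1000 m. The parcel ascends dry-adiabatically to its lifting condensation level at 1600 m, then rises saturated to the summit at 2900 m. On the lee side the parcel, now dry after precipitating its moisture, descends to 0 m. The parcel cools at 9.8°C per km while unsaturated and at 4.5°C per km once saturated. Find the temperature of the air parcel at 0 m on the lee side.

49.69°C

1000–1600 m, dry: Δz = 0.6 km ⇒ ΔT = -5.88°C; T = 27.12°C
1600–2900 m, saturated: Δz = 1.3 km ⇒ ΔT = -5.85°C; T = 21.27°C
2900–0 m, dry descent: Δz = 2.9 km ⇒ ΔT = +28.42°C; T = 49.69°C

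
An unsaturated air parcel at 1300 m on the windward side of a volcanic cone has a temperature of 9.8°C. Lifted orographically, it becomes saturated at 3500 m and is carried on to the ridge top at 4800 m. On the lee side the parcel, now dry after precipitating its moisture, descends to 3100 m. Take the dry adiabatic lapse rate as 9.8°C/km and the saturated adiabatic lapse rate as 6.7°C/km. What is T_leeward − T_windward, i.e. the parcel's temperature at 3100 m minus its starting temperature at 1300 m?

-13.61°C

1300–3500 m, dry: Δz = 2.2 km ⇒ ΔT = -21.56°C; T = -11.76°C
3500–4800 m, saturated: Δz = 1.3 km ⇒ ΔT = -8.71°C; T = -20.47°C
4800–3100 m, dry descent: Δz = 1.7 km ⇒ ΔT = +16.66°C; T = -3.81°C
Net change vs windward start: -3.81 − 9.8 = -13.61°C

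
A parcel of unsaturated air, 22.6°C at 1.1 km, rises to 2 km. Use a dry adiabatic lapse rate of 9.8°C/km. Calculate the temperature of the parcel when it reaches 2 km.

13.78°C

Dry adiabatic to 2000 m: -9.8 × 0.9 km = -8.82°C, so T = 13.78°C.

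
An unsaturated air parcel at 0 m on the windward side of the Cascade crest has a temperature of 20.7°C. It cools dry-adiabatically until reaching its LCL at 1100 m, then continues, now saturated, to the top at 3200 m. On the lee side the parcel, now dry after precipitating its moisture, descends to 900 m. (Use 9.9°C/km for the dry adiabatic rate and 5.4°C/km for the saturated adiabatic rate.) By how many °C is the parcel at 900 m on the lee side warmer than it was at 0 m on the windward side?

0–1100 m, dry: Δz = 1.1 km ⇒ ΔT = -10.89°C; T = 9.81°C
1100–3200 m, saturated: Δz = 2.1 km ⇒ ΔT = -11.34°C; T = -1.53°C
3200–900 m, dry descent: Δz = 2.3 km ⇒ ΔT = +22.77°C; T = 21.24°C
Net change vs windward start: 21.24 − 20.7 = +0.54°C

+0.54°C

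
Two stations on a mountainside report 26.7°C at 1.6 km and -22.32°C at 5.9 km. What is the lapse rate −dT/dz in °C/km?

11.4°C/km

Γ = −ΔT/Δz = (26.7 − (-22.32)) / (5900 − 1600) m
  = 49.02°C / 4.3 km = 11.4°C/km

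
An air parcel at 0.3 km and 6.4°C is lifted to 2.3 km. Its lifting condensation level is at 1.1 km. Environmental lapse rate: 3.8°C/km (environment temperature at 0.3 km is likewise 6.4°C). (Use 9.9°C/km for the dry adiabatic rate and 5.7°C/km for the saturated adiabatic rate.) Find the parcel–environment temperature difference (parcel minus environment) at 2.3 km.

Parcel:
  Dry to 1100 m: -9.9 × 0.8 km = -7.92°C, so T = -1.52°C.
  Saturated to 2300 m: -5.7 × 1.2 km = -6.84°C, so T = -8.36°C.
Environment:
  Environment to 2300 m: -3.8 × 2 km = -7.6°C, so T = -1.2°C.
T_parcel − T_env = -8.36 − (-1.2) = -7.16°C

-7.16°C (parcel cooler than environment)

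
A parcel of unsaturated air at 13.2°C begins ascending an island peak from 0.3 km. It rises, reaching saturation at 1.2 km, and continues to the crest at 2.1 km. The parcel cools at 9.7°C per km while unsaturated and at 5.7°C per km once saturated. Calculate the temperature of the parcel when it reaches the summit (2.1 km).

Dry to 1200 m: -9.7 × 0.9 km = -8.73°C, so T = 4.47°C.
Saturated to 2100 m: -5.7 × 0.9 km = -5.13°C, so T = -0.66°C.

-0.66°C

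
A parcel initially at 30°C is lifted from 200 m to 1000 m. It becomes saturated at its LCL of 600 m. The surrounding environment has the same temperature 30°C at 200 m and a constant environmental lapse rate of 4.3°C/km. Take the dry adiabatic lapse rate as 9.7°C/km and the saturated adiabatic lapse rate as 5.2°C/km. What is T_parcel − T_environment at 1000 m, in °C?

-2.52°C (parcel cooler than environment)

Parcel:
  200–600 m, dry: Δz = 0.4 km ⇒ ΔT = -3.88°C; T = 26.12°C
  600–1000 m, saturated: Δz = 0.4 km ⇒ ΔT = -2.08°C; T = 24.04°C
Environment:
  200–1000 m, environment: Δz = 0.8 km ⇒ ΔT = -3.44°C; T = 26.56°C
T_parcel − T_env = 24.04 − 26.56 = -2.52°C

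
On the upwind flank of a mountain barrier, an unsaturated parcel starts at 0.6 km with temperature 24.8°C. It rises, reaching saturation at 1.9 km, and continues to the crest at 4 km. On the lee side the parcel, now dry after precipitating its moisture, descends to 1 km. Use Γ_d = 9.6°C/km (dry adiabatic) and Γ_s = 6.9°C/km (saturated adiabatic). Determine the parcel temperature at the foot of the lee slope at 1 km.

26.63°C

Dry to 1900 m: -9.6 × 1.3 km = -12.48°C, so T = 12.32°C.
Saturated to 4000 m: -6.9 × 2.1 km = -14.49°C, so T = -2.17°C.
Dry descent to 1000 m: +9.6 × 3 km = +28.8°C, so T = 26.63°C.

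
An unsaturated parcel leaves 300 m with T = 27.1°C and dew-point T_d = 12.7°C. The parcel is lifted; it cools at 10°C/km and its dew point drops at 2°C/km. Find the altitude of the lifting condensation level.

2100 m

T and T_d converge at 10 − 2 = 8°C per km
Height above start = (27.1 − 12.7) / 8 = 1.8 km
LCL altitude = 300 m + 1800 m = 2100 m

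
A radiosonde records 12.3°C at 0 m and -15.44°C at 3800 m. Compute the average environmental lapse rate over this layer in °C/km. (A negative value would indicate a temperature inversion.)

Γ = −ΔT/Δz = (12.3 − (-15.44)) / (3800 − 0) m
  = 27.74°C / 3.8 km = 7.3°C/km

7.3°C/km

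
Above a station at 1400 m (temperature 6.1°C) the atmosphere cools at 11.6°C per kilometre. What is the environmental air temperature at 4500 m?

1400 → 4500 m (environmental, 11.6°C/km): ΔT = -11.6 × 3.1 = -35.96°C → T = -29.86°C

-29.86°C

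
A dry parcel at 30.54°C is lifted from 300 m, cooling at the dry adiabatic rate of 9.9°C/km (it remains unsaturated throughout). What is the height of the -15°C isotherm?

Height above start = (30.54 − (-15)) / 9.9 = 4.6 km
Altitude = 300 m + 4600 m = 4900 m

4900 m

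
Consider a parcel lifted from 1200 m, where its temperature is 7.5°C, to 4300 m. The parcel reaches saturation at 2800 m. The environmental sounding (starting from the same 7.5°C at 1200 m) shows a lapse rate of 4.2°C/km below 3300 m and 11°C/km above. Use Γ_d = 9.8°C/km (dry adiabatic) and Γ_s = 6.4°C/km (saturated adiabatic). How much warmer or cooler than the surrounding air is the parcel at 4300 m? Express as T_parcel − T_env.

-5.46°C (parcel cooler than environment)

Parcel:
  1200 → 2800 m (dry, 9.8°C/km): ΔT = -9.8 × 1.6 = -15.68°C → T = -8.18°C
  2800 → 4300 m (saturated, 6.4°C/km): ΔT = -6.4 × 1.5 = -9.6°C → T = -17.78°C
Environment:
  1200 → 3300 m (environment, lower layer, 4.2°C/km): ΔT = -4.2 × 2.1 = -8.82°C → T = -1.32°C
  3300 → 4300 m (environment, upper layer, 11°C/km): ΔT = -11 × 1 = -11°C → T = -12.32°C
T_parcel − T_env = -17.78 − (-12.32) = -5.46°C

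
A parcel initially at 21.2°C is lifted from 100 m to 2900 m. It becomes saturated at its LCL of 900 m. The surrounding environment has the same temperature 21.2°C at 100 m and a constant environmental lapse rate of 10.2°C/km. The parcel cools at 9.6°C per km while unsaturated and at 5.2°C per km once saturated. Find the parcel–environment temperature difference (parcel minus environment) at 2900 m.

Parcel:
  100 → 900 m (dry, 9.6°C/km): ΔT = -9.6 × 0.8 = -7.68°C → T = 13.52°C
  900 → 2900 m (saturated, 5.2°C/km): ΔT = -5.2 × 2 = -10.4°C → T = 3.12°C
Environment:
  100 → 2900 m (environment, 10.2°C/km): ΔT = -10.2 × 2.8 = -28.56°C → T = -7.36°C
T_parcel − T_env = 3.12 − (-7.36) = +10.48°C

+10.48°C (parcel warmer than environment)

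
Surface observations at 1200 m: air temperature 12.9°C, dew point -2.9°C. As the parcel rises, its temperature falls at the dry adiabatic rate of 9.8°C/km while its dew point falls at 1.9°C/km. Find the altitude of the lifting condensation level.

3200 m

T and T_d converge at 9.8 − 1.9 = 7.9°C per km
Height above start = (12.9 − (-2.9)) / 7.9 = 2 km
LCL altitude = 1200 m + 2000 m = 3200 m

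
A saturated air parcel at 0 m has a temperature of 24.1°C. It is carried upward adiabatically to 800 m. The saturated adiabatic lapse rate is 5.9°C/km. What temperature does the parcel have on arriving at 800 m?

From 0 m to 800 m (saturated adiabatic): cools by 5.9 × 0.8 = 4.72°C, giving 19.38°C.

19.38°C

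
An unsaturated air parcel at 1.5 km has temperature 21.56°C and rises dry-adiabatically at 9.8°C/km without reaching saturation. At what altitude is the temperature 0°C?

3.7 km

Height above start = (21.56 − 0) / 9.8 = 2.2 km
Altitude = 1500 m + 2200 m = 3700 m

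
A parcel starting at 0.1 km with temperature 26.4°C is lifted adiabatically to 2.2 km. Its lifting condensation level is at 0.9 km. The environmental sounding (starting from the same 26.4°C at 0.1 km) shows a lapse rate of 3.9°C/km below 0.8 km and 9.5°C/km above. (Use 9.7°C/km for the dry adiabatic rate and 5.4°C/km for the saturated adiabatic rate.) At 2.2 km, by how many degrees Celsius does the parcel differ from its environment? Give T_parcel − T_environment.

+1.25°C (parcel warmer than environment)

Parcel:
  100–900 m, dry: Δz = 0.8 km ⇒ ΔT = -7.76°C; T = 18.64°C
  900–2200 m, saturated: Δz = 1.3 km ⇒ ΔT = -7.02°C; T = 11.62°C
Environment:
  100–800 m, environment, lower layer: Δz = 0.7 km ⇒ ΔT = -2.73°C; T = 23.67°C
  800–2200 m, environment, upper layer: Δz = 1.4 km ⇒ ΔT = -13.3°C; T = 10.37°C
T_parcel − T_env = 11.62 − 10.37 = +1.25°C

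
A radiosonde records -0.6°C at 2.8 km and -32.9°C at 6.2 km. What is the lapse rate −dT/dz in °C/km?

Γ = −ΔT/Δz = (-0.6 − (-32.9)) / (6200 − 2800) m
  = 32.3°C / 3.4 km = 9.5°C/km

9.5°C/km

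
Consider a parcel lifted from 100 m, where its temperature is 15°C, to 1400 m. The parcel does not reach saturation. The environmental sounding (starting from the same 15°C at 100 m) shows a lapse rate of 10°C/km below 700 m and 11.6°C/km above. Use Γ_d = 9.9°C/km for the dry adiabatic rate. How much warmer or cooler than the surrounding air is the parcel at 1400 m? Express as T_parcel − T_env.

+1.25°C (parcel warmer than environment)

Parcel:
  100–1400 m, dry: Δz = 1.3 km ⇒ ΔT = -12.87°C; T = 2.13°C
Environment:
  100–700 m, environment, lower layer: Δz = 0.6 km ⇒ ΔT = -6°C; T = 9°C
  700–1400 m, environment, upper layer: Δz = 0.7 km ⇒ ΔT = -8.12°C; T = 0.88°C
T_parcel − T_env = 2.13 − 0.88 = +1.25°C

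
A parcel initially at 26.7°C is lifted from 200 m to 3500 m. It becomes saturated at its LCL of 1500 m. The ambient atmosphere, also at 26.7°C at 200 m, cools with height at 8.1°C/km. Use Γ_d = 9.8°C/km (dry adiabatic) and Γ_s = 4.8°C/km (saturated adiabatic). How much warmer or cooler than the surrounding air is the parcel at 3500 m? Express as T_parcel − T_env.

+4.39°C (parcel warmer than environment)

Parcel:
  From 200 m to 1500 m (dry): cools by 9.8 × 1.3 = 12.74°C, giving 13.96°C.
  From 1500 m to 3500 m (saturated): cools by 4.8 × 2 = 9.6°C, giving 4.36°C.
Environment:
  From 200 m to 3500 m (environment): cools by 8.1 × 3.3 = 26.73°C, giving -0.03°C.
T_parcel − T_env = 4.36 − (-0.03) = +4.39°C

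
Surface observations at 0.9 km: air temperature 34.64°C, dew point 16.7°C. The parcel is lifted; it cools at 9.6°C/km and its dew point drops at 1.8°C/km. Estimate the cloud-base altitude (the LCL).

3.2 km

T and T_d converge at 9.6 − 1.8 = 7.8°C per km
Height above start = (34.64 − 16.7) / 7.8 = 2.3 km
LCL altitude = 900 m + 2300 m = 3200 m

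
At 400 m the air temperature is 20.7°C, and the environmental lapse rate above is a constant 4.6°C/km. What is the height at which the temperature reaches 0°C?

4900 m

Height above start = (20.7 − 0) / 4.6 = 4.5 km
Altitude = 400 m + 4500 m = 4900 m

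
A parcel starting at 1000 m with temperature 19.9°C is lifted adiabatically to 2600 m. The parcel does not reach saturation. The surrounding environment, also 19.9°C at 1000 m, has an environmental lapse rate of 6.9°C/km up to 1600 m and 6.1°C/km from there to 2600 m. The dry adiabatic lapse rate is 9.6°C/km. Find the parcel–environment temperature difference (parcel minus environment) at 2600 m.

-5.12°C (parcel cooler than environment)

Parcel:
  1000–2600 m, dry: Δz = 1.6 km ⇒ ΔT = -15.36°C; T = 4.54°C
Environment:
  1000–1600 m, environment, lower layer: Δz = 0.6 km ⇒ ΔT = -4.14°C; T = 15.76°C
  1600–2600 m, environment, upper layer: Δz = 1 km ⇒ ΔT = -6.1°C; T = 9.66°C
T_parcel − T_env = 4.54 − 9.66 = -5.12°C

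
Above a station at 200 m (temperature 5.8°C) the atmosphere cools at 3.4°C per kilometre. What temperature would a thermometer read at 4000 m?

200–4000 m, environmental: Δz = 3.8 km ⇒ ΔT = -12.92°C; T = -7.12°C

-7.12°C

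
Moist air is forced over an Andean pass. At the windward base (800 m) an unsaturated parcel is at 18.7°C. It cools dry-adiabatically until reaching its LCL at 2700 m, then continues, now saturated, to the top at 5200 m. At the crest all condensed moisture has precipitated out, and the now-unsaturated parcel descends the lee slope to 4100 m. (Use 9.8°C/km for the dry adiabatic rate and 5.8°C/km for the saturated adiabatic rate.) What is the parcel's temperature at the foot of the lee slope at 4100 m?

-3.64°C

From 800 m to 2700 m (dry): cools by 9.8 × 1.9 = 18.62°C, giving 0.08°C.
From 2700 m to 5200 m (saturated): cools by 5.8 × 2.5 = 14.5°C, giving -14.42°C.
From 5200 m to 4100 m (dry descent): warms by 9.8 × 1.1 = 10.78°C, giving -3.64°C.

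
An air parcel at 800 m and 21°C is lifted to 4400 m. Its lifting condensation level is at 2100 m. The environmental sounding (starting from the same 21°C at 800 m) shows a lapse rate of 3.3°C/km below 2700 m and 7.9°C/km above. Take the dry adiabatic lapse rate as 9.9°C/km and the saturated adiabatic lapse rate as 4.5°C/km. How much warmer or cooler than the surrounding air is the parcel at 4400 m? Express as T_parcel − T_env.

-3.52°C (parcel cooler than environment)

Parcel:
  Dry to 2100 m: -9.9 × 1.3 km = -12.87°C, so T = 8.13°C.
  Saturated to 4400 m: -4.5 × 2.3 km = -10.35°C, so T = -2.22°C.
Environment:
  Environment, lower layer to 2700 m: -3.3 × 1.9 km = -6.27°C, so T = 14.73°C.
  Environment, upper layer to 4400 m: -7.9 × 1.7 km = -13.43°C, so T = 1.3°C.
T_parcel − T_env = -2.22 − 1.3 = -3.52°C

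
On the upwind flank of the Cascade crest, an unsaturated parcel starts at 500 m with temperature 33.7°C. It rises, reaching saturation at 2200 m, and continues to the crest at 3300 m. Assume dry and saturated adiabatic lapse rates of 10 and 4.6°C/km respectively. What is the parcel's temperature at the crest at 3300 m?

11.64°C

Dry to 2200 m: -10 × 1.7 km = -17°C, so T = 16.7°C.
Saturated to 3300 m: -4.6 × 1.1 km = -5.06°C, so T = 11.64°C.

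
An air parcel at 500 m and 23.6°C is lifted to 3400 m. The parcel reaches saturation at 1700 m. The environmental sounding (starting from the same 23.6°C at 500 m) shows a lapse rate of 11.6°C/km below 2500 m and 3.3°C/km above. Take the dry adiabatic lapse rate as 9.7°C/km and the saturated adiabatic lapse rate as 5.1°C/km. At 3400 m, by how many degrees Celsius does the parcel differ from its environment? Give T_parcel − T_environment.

Parcel:
  500–1700 m, dry: Δz = 1.2 km ⇒ ΔT = -11.64°C; T = 11.96°C
  1700–3400 m, saturated: Δz = 1.7 km ⇒ ΔT = -8.67°C; T = 3.29°C
Environment:
  500–2500 m, environment, lower layer: Δz = 2 km ⇒ ΔT = -23.2°C; T = 0.4°C
  2500–3400 m, environment, upper layer: Δz = 0.9 km ⇒ ΔT = -2.97°C; T = -2.57°C
T_parcel − T_env = 3.29 − (-2.57) = +5.86°C

+5.86°C (parcel warmer than environment)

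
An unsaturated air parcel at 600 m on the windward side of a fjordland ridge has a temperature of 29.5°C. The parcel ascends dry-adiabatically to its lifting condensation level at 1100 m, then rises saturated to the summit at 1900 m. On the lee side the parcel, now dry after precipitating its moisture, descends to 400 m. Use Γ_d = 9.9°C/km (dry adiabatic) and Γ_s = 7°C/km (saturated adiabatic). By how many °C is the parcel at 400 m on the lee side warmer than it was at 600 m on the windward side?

+4.3°C

600–1100 m, dry: Δz = 0.5 km ⇒ ΔT = -4.95°C; T = 24.55°C
1100–1900 m, saturated: Δz = 0.8 km ⇒ ΔT = -5.6°C; T = 18.95°C
1900–400 m, dry descent: Δz = 1.5 km ⇒ ΔT = +14.85°C; T = 33.8°C
Net change vs windward start: 33.8 − 29.5 = +4.3°C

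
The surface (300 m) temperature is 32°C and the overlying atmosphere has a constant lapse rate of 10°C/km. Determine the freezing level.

Height above start = (32 − 0) / 10 = 3.2 km
Altitude = 300 m + 3200 m = 3500 m

3500 m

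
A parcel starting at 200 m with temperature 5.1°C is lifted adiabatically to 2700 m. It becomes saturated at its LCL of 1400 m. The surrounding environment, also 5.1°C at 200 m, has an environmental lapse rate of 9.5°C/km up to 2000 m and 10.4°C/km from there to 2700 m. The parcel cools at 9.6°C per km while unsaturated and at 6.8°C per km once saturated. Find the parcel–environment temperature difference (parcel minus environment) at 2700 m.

Parcel:
  200 → 1400 m (dry, 9.6°C/km): ΔT = -9.6 × 1.2 = -11.52°C → T = -6.42°C
  1400 → 2700 m (saturated, 6.8°C/km): ΔT = -6.8 × 1.3 = -8.84°C → T = -15.26°C
Environment:
  200 → 2000 m (environment, lower layer, 9.5°C/km): ΔT = -9.5 × 1.8 = -17.1°C → T = -12°C
  2000 → 2700 m (environment, upper layer, 10.4°C/km): ΔT = -10.4 × 0.7 = -7.28°C → T = -19.28°C
T_parcel − T_env = -15.26 − (-19.28) = +4.02°C

+4.02°C (parcel warmer than environment)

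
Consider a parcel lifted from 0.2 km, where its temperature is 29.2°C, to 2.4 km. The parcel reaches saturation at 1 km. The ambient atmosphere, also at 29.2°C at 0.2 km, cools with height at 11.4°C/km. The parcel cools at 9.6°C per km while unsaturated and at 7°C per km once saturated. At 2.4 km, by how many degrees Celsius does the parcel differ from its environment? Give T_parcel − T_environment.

Parcel:
  Dry to 1000 m: -9.6 × 0.8 km = -7.68°C, so T = 21.52°C.
  Saturated to 2400 m: -7 × 1.4 km = -9.8°C, so T = 11.72°C.
Environment:
  Environment to 2400 m: -11.4 × 2.2 km = -25.08°C, so T = 4.12°C.
T_parcel − T_env = 11.72 − 4.12 = +7.6°C

+7.6°C (parcel warmer than environment)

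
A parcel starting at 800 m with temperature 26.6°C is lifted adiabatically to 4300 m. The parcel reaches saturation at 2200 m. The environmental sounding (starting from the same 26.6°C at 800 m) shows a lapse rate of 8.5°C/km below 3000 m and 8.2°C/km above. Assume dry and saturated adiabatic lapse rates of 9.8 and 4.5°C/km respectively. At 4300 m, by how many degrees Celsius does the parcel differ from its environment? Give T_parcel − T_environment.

Parcel:
  Dry to 2200 m: -9.8 × 1.4 km = -13.72°C, so T = 12.88°C.
  Saturated to 4300 m: -4.5 × 2.1 km = -9.45°C, so T = 3.43°C.
Environment:
  Environment, lower layer to 3000 m: -8.5 × 2.2 km = -18.7°C, so T = 7.9°C.
  Environment, upper layer to 4300 m: -8.2 × 1.3 km = -10.66°C, so T = -2.76°C.
T_parcel − T_env = 3.43 − (-2.76) = +6.19°C

+6.19°C (parcel warmer than environment)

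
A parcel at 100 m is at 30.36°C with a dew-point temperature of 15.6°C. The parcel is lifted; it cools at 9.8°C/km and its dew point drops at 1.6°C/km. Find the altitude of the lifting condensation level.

1900 m

T and T_d converge at 9.8 − 1.6 = 8.2°C per km
Height above start = (30.36 − 15.6) / 8.2 = 1.8 km
LCL altitude = 100 m + 1800 m = 1900 m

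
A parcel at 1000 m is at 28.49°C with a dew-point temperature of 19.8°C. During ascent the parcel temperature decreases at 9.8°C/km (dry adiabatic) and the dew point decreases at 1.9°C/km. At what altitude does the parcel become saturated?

2100 m

T and T_d converge at 9.8 − 1.9 = 7.9°C per km
Height above start = (28.49 − 19.8) / 7.9 = 1.1 km
LCL altitude = 1000 m + 1100 m = 2100 m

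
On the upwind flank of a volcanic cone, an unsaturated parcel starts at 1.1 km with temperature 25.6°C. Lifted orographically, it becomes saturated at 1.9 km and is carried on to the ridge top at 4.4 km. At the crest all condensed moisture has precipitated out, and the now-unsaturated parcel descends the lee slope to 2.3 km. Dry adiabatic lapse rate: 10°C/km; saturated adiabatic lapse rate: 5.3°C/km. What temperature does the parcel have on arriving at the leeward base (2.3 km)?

25.35°C

1100–1900 m, dry: Δz = 0.8 km ⇒ ΔT = -8°C; T = 17.6°C
1900–4400 m, saturated: Δz = 2.5 km ⇒ ΔT = -13.25°C; T = 4.35°C
4400–2300 m, dry descent: Δz = 2.1 km ⇒ ΔT = +21°C; T = 25.35°C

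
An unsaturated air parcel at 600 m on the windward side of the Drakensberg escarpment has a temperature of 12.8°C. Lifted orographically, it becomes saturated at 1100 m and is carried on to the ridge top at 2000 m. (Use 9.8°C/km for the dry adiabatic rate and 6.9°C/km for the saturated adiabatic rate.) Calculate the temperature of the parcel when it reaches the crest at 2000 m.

From 600 m to 1100 m (dry): cools by 9.8 × 0.5 = 4.9°C, giving 7.9°C.
From 1100 m to 2000 m (saturated): cools by 6.9 × 0.9 = 6.21°C, giving 1.69°C.

1.69°C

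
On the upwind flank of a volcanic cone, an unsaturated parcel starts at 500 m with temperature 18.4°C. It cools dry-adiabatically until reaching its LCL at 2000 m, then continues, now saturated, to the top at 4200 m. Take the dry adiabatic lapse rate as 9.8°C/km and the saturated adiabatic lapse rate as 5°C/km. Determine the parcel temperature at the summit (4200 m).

-7.3°C

From 500 m to 2000 m (dry): cools by 9.8 × 1.5 = 14.7°C, giving 3.7°C.
From 2000 m to 4200 m (saturated): cools by 5 × 2.2 = 11°C, giving -7.3°C.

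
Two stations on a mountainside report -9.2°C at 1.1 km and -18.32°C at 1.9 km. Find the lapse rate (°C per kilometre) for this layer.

11.4°C/km

Γ = −ΔT/Δz = (-9.2 − (-18.32)) / (1900 − 1100) m
  = 9.12°C / 0.8 km = 11.4°C/km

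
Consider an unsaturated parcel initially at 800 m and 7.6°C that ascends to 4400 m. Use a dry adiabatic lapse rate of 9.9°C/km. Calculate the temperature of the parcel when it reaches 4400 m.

Dry adiabatic to 4400 m: -9.9 × 3.6 km = -35.64°C, so T = -28.04°C.

-28.04°C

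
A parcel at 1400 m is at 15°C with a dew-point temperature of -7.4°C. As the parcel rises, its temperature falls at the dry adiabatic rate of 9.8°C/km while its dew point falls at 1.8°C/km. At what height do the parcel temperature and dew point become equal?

T and T_d converge at 9.8 − 1.8 = 8°C per km
Height above start = (15 − (-7.4)) / 8 = 2.8 km
LCL altitude = 1400 m + 2800 m = 4200 m

4200 m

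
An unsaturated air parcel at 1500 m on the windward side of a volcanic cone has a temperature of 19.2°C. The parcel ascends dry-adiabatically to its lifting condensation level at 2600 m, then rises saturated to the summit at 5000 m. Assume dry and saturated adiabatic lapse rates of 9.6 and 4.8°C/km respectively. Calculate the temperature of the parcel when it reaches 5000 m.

-2.88°C

Dry to 2600 m: -9.6 × 1.1 km = -10.56°C, so T = 8.64°C.
Saturated to 5000 m: -4.8 × 2.4 km = -11.52°C, so T = -2.88°C.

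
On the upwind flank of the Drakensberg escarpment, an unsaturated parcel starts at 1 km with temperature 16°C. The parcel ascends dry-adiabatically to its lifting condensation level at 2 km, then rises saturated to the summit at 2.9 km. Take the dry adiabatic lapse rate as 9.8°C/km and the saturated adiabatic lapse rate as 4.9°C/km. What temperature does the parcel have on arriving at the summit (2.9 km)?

1.79°C

1000–2000 m, dry: Δz = 1 km ⇒ ΔT = -9.8°C; T = 6.2°C
2000–2900 m, saturated: Δz = 0.9 km ⇒ ΔT = -4.41°C; T = 1.79°C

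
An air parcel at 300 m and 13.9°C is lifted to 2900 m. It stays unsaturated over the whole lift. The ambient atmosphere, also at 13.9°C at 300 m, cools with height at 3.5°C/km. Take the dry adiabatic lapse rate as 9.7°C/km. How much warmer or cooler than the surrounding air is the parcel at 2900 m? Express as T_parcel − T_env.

-16.12°C (parcel cooler than environment)

Parcel:
  300 → 2900 m (dry, 9.7°C/km): ΔT = -9.7 × 2.6 = -25.22°C → T = -11.32°C
Environment:
  300 → 2900 m (environment, 3.5°C/km): ΔT = -3.5 × 2.6 = -9.1°C → T = 4.8°C
T_parcel − T_env = -11.32 − 4.8 = -16.12°C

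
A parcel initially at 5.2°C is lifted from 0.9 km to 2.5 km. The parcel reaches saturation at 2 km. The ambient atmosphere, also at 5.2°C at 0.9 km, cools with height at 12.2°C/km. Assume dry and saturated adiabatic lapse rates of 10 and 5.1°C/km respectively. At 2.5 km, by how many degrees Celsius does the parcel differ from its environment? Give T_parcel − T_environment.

+5.97°C (parcel warmer than environment)

Parcel:
  900 → 2000 m (dry, 10°C/km): ΔT = -10 × 1.1 = -11°C → T = -5.8°C
  2000 → 2500 m (saturated, 5.1°C/km): ΔT = -5.1 × 0.5 = -2.55°C → T = -8.35°C
Environment:
  900 → 2500 m (environment, 12.2°C/km): ΔT = -12.2 × 1.6 = -19.52°C → T = -14.32°C
T_parcel − T_env = -8.35 − (-14.32) = +5.97°C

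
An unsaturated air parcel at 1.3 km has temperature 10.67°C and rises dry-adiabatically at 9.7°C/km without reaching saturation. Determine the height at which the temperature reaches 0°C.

2.4 km

Height above start = (10.67 − 0) / 9.7 = 1.1 km
Altitude = 1300 m + 1100 m = 2400 m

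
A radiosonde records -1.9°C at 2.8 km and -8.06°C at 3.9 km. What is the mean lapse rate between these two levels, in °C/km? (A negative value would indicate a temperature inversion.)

Γ = −ΔT/Δz = (-1.9 − (-8.06)) / (3900 − 2800) m
  = 6.16°C / 1.1 km = 5.6°C/km

5.6°C/km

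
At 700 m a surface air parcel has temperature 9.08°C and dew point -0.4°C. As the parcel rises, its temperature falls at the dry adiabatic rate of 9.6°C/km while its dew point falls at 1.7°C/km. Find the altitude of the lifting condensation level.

T and T_d converge at 9.6 − 1.7 = 7.9°C per km
Height above start = (9.08 − (-0.4)) / 7.9 = 1.2 km
LCL altitude = 700 m + 1200 m = 1900 m

1900 m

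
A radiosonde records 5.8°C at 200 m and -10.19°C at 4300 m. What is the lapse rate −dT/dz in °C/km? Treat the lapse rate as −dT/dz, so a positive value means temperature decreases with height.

Γ = −ΔT/Δz = (5.8 − (-10.19)) / (4300 − 200) m
  = 15.99°C / 4.1 km = 3.9°C/km

3.9°C/km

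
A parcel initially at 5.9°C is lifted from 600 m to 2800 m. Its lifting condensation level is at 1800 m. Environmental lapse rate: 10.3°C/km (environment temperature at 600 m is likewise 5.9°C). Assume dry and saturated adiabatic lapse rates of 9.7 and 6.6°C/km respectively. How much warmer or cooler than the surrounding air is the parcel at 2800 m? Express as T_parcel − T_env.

Parcel:
  600 → 1800 m (dry, 9.7°C/km): ΔT = -9.7 × 1.2 = -11.64°C → T = -5.74°C
  1800 → 2800 m (saturated, 6.6°C/km): ΔT = -6.6 × 1 = -6.6°C → T = -12.34°C
Environment:
  600 → 2800 m (environment, 10.3°C/km): ΔT = -10.3 × 2.2 = -22.66°C → T = -16.76°C
T_parcel − T_env = -12.34 − (-16.76) = +4.42°C

+4.42°C (parcel warmer than environment)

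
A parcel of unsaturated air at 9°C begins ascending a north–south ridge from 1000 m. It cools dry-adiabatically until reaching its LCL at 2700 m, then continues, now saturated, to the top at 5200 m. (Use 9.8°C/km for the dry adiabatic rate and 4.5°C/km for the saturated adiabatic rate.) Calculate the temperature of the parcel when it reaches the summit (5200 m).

-18.91°C

1000–2700 m, dry: Δz = 1.7 km ⇒ ΔT = -16.66°C; T = -7.66°C
2700–5200 m, saturated: Δz = 2.5 km ⇒ ΔT = -11.25°C; T = -18.91°C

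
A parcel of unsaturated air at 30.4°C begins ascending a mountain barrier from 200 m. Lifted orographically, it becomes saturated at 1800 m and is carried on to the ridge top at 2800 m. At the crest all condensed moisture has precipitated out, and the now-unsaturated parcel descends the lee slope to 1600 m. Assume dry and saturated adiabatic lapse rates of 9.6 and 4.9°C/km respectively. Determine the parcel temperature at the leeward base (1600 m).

21.66°C

From 200 m to 1800 m (dry): cools by 9.6 × 1.6 = 15.36°C, giving 15.04°C.
From 1800 m to 2800 m (saturated): cools by 4.9 × 1 = 4.9°C, giving 10.14°C.
From 2800 m to 1600 m (dry descent): warms by 9.6 × 1.2 = 11.52°C, giving 21.66°C.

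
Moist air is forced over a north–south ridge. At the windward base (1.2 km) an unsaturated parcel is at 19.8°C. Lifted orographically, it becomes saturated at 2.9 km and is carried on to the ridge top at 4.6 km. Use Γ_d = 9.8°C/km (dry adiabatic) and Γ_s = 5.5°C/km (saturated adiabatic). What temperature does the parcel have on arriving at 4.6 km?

Dry to 2900 m: -9.8 × 1.7 km = -16.66°C, so T = 3.14°C.
Saturated to 4600 m: -5.5 × 1.7 km = -9.35°C, so T = -6.21°C.

-6.21°C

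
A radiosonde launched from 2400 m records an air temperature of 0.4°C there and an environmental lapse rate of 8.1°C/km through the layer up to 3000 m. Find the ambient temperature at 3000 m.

Environmental to 3000 m: -8.1 × 0.6 km = -4.86°C, so T = -4.46°C.

-4.46°C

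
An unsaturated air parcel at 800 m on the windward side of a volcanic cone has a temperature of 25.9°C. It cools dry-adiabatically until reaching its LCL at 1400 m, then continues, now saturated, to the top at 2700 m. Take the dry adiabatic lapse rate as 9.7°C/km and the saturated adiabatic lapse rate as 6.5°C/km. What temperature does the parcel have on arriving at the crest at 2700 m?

11.63°C

From 800 m to 1400 m (dry): cools by 9.7 × 0.6 = 5.82°C, giving 20.08°C.
From 1400 m to 2700 m (saturated): cools by 6.5 × 1.3 = 8.45°C, giving 11.63°C.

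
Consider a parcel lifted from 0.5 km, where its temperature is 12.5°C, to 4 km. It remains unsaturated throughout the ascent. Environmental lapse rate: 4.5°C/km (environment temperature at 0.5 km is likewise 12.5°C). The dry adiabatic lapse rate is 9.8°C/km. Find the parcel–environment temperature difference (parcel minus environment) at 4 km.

Parcel:
  500–4000 m, dry: Δz = 3.5 km ⇒ ΔT = -34.3°C; T = -21.8°C
Environment:
  500–4000 m, environment: Δz = 3.5 km ⇒ ΔT = -15.75°C; T = -3.25°C
T_parcel − T_env = -21.8 − (-3.25) = -18.55°C

-18.55°C (parcel cooler than environment)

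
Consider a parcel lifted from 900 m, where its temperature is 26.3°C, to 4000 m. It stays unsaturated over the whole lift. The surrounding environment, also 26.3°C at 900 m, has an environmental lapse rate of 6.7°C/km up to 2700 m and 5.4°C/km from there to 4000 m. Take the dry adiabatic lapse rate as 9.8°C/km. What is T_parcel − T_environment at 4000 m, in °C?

-11.3°C (parcel cooler than environment)

Parcel:
  900–4000 m, dry: Δz = 3.1 km ⇒ ΔT = -30.38°C; T = -4.08°C
Environment:
  900–2700 m, environment, lower layer: Δz = 1.8 km ⇒ ΔT = -12.06°C; T = 14.24°C
  2700–4000 m, environment, upper layer: Δz = 1.3 km ⇒ ΔT = -7.02°C; T = 7.22°C
T_parcel − T_env = -4.08 − 7.22 = -11.3°C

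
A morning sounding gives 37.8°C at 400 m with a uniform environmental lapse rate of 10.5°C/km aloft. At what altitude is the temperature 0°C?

Height above start = (37.8 − 0) / 10.5 = 3.6 km
Altitude = 400 m + 3600 m = 4000 m

4000 m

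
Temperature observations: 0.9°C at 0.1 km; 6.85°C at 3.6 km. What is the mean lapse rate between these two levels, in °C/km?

-1.7°C/km

Γ = −ΔT/Δz = (0.9 − 6.85) / (3600 − 100) m
  = -5.95°C / 3.5 km = -1.7°C/km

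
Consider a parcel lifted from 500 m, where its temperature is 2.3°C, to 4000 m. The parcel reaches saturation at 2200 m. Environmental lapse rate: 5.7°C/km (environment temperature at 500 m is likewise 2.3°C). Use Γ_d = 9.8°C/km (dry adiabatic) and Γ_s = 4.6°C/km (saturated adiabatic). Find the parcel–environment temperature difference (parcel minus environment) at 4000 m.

-4.99°C (parcel cooler than environment)

Parcel:
  Dry to 2200 m: -9.8 × 1.7 km = -16.66°C, so T = -14.36°C.
  Saturated to 4000 m: -4.6 × 1.8 km = -8.28°C, so T = -22.64°C.
Environment:
  Environment to 4000 m: -5.7 × 3.5 km = -19.95°C, so T = -17.65°C.
T_parcel − T_env = -22.64 − (-17.65) = -4.99°C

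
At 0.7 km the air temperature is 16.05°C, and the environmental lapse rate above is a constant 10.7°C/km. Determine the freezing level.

Height above start = (16.05 − 0) / 10.7 = 1.5 km
Altitude = 700 m + 1500 m = 2200 m

2.2 km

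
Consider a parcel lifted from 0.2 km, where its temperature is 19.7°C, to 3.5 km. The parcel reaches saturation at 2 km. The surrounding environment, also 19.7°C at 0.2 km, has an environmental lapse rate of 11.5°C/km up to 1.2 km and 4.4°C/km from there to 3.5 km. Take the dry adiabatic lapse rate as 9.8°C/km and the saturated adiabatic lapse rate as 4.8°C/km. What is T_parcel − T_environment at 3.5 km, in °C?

Parcel:
  From 200 m to 2000 m (dry): cools by 9.8 × 1.8 = 17.64°C, giving 2.06°C.
  From 2000 m to 3500 m (saturated): cools by 4.8 × 1.5 = 7.2°C, giving -5.14°C.
Environment:
  From 200 m to 1200 m (environment, lower layer): cools by 11.5 × 1 = 11.5°C, giving 8.2°C.
  From 1200 m to 3500 m (environment, upper layer): cools by 4.4 × 2.3 = 10.12°C, giving -1.92°C.
T_parcel − T_env = -5.14 − (-1.92) = -3.22°C

-3.22°C (parcel cooler than environment)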